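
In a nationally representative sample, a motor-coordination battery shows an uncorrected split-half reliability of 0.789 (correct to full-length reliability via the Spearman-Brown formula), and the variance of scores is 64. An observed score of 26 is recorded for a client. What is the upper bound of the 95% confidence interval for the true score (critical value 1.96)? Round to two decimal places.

31.38

SD = √64 ≈ 8.00000
Spearman-Brown: r = 2(0.789) / (1 + 0.789) = 1.57800 / 1.78900 ≈ 0.88206
The standard error of measurement is 8.00000·√(1 − 0.88206) ≈ 8.00000·0.34343 ≈ 2.74743.
Half-width = 1.96·2.74743 ≈ 5.38496
Upper bound: 26 + 5.38496 = 31.38496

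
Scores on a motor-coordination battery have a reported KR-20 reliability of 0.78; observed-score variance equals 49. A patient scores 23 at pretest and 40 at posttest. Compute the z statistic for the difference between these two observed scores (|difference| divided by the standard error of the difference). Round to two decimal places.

3.66

σ = 49^(1/2) = 7.0000
The standard error of measurement is 7.0000·√(1 − 0.7800) ≈ 7.0000·0.4690 ≈ 3.2833.
SE_diff = √2 · SEM ≈ 4.6433
z = 17 / 4.6433 ≈ 3.6612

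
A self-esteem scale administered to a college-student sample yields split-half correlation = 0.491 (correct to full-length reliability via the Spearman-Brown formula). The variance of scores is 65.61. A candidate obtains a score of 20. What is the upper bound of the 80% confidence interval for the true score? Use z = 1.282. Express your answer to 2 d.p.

SD = √65.61 = 8.100
Full-length reliability (Spearman-Brown) = 2(0.491)/(1+0.491) ≈ 0.659
SEM = 8.100 * √(1 − 0.659) = 8.100 * √0.341 ≈ 8.100 * 0.584 ≈ 4.733
1.282 * SEM ≈ 6.067
Upper limit = 20 + 6.067 ≈ 26.067

26.07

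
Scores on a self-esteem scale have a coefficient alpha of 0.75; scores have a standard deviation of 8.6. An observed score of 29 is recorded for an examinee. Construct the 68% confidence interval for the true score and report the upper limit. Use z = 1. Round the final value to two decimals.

33.30

SEM = 8.6000·√(1 − 0.7500) ≈ 4.3000
1 · SEM ≈ 4.3000
Upper bound: 29 + 4.3000 = 33.3000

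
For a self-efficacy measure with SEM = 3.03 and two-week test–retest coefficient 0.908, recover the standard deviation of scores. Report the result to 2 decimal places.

9.99

σ = SEM·(1 − r)^(−1/2) ≈ 3.03·3.2969 ≈ 9.9896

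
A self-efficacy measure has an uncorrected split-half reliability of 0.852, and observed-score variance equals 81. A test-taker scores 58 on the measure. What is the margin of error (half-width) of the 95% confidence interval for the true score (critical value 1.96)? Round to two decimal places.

σ = 81^(1/2) = 9.0000
r_full = 2·0.852 / (1 + 0.852) ≃ 0.9201
SEM = 9.0000 * √(1 − 0.9201) = 9.0000 * √0.0799 ≃ 9.0000 * 0.2827 ≃ 2.5442
Margin = 1.96 * 2.5442 ≃ 4.9867

4.99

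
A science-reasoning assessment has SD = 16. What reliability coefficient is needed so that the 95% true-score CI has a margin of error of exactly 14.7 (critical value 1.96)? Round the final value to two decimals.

Required SEM = 14.7 / 1.96 ≈ 7.500
r = 1 − (7.500/16)² ≈ 1 − 0.220 ≈ 0.780

0.78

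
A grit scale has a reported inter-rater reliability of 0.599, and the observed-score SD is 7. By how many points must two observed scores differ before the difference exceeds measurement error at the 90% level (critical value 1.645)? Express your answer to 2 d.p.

SEM = 7.00000·√(1 − 0.59900) ≈ 4.43272
SE_diff = SEM · √2 ≈ 4.43272 · 1.41421 ≈ 6.26881
Minimum reliable difference = 1.645 · SE_diff ≈ 1.645 · 6.26881 ≈ 10.31220

10.31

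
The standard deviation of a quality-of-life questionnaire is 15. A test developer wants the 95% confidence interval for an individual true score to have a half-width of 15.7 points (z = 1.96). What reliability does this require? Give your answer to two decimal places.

Required SEM = 15.7 / 1.96 ≈ 8.0102
r = 1 − (8.0102/15)² ≈ 1 − 0.2852 ≈ 0.7148

0.71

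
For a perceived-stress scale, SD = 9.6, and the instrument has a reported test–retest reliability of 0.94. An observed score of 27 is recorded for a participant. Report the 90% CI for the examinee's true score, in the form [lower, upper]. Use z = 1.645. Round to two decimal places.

SEM = 9.6000 · √(1 − 0.9400) = 9.6000 · √0.0600 ≈ 9.6000 · 0.2449 ≈ 2.3515
1.645 · SEM ≈ 3.8682
Interval: (23.1318, 30.8682)

[23.13, 30.87]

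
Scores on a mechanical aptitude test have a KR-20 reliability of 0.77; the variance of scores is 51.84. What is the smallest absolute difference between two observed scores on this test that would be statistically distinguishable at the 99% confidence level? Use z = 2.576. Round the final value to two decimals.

SD = √51.84 = 7.20000
SEM = 7.20000·√(1 − 0.77000) ≃ 3.45300
SE_diff = √2 · SEM ≃ 4.88328
Smallest detectable difference = 2.576·4.88328 ≃ 12.57932

12.58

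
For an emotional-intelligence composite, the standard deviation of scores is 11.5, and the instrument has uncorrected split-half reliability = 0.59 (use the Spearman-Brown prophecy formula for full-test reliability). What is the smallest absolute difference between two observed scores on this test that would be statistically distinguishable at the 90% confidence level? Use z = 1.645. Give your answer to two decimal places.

r_full = 2·0.59 / (1 + 0.59) ≈ 0.7421
SEM = 11.5000·√(1 − 0.7421) ≈ 5.8397
Standard error of the difference = 5.8397·√2 ≈ 8.2586
Minimum reliable difference = 1.645 · SE_diff ≈ 1.645 · 8.2586 ≈ 13.5854

13.59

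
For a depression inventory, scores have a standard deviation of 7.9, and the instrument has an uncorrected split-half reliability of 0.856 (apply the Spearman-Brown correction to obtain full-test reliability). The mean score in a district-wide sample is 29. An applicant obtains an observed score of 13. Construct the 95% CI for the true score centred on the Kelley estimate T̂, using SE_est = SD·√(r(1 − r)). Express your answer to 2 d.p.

Spearman-Brown: r = 2(0.856) / (1 + 0.856) = 1.712 / 1.856 ≈ 0.922
Estimated true score = 0.922×13 + (1 − 0.922)×29 ≈ 14.241
SE_est = SD × √(r(1 − r)) = 7.900 × √0.072 ≈ 7.900 × 0.268 ≈ 2.113
95% CI: 14.241 ± 4.142 ≈ (10.099, 18.384)

[10.10, 18.38]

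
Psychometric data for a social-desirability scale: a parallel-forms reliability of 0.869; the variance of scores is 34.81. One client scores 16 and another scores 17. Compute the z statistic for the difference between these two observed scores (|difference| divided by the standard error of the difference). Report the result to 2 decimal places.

0.33

SD = √34.81 = 5.900
SEM = 5.900 * √(1 − 0.869) = 5.900 * √0.131 ≈ 5.900 * 0.362 ≈ 2.135
Standard error of the difference = 2.135·√2 ≈ 3.020
z = |16 − 17| / 3.020 = 1 / 3.020 ≈ 0.331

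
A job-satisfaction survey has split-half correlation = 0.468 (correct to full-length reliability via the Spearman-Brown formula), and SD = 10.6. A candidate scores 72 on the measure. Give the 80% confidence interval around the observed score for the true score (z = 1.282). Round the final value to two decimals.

Spearman-Brown: r = 2(0.468) / (1 + 0.468) = 0.936 / 1.468 ≃ 0.638
SEM = 10.600·√(1 − 0.638) ≃ 6.381
Margin = 1.282 · 6.381 ≃ 8.181
80% CI: 72 ± 8.181 = [63.819, 80.181]

[63.82, 80.18]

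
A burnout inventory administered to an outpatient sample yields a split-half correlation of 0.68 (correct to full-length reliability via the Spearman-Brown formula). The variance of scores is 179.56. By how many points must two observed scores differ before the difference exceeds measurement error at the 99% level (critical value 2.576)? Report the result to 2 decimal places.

SD = √179.56 = 13.400
r_full = 2·0.68 / (1 + 0.68) ≈ 0.810
The standard error of measurement is 13.400×√(1 − 0.810) ≈ 13.400×0.436 ≈ 5.848.
SE_diff = SEM × √2 ≈ 5.848 × 1.414 ≈ 8.271
Smallest detectable difference = 2.576×8.271 ≈ 21.305

21.31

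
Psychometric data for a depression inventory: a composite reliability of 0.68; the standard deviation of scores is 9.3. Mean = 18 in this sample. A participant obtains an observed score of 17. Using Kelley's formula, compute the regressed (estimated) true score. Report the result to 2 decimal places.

Estimated true score = 0.680×17 + (1 − 0.680)×18 ≃ 17.320

17.32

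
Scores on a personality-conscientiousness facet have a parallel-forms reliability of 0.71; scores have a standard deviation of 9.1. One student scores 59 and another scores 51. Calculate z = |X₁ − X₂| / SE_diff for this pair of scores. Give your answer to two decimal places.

SEM = 9.1000 × √(1 − 0.7100) = 9.1000 × √0.2900 ≃ 9.1000 × 0.5385 ≃ 4.9005
Standard error of the difference = 4.9005·√2 ≃ 6.9304
z = |59 − 51| / 6.9304 = 8 / 6.9304 ≃ 1.1543

1.15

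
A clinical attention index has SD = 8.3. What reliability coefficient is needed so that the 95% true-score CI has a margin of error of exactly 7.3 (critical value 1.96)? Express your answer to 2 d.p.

0.80

Required SEM = 7.3 / 1.96 ≈ 3.7245
r = 1 − (3.7245/8.3)² ≈ 1 − 0.2014 ≈ 0.7986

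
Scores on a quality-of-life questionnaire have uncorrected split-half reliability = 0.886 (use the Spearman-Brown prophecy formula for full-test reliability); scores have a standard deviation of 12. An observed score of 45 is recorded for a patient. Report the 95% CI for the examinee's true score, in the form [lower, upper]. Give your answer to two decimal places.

r_full = 2·0.886 / (1 + 0.886) ≈ 0.9396
SEM = 12.0000 × √(1 − 0.9396) = 12.0000 × √0.0604 ≈ 12.0000 × 0.2459 ≈ 2.9503
1.96 × SEM ≈ 5.7825
Interval: (39.2175, 50.7825)

[39.22, 50.78]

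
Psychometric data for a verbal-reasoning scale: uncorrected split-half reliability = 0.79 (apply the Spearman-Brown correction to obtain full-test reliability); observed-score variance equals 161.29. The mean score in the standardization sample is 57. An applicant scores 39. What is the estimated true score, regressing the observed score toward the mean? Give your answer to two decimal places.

r_full = 2·0.79 / (1 + 0.79) ≃ 0.883
T̂ = 0.883(39) + 0.117(57) ≃ 41.112

41.11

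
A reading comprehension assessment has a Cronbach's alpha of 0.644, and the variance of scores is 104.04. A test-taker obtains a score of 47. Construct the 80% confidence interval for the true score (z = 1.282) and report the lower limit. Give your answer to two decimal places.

39.20

SD = √104.04 ≈ 10.20000
SEM = 10.20000 · √(1 − 0.64400) = 10.20000 · √0.35600 ≈ 10.20000 · 0.59666 ≈ 6.08591
Margin = 1.282 · 6.08591 ≈ 7.80213
Lower bound: 47 − 7.80213 = 39.19787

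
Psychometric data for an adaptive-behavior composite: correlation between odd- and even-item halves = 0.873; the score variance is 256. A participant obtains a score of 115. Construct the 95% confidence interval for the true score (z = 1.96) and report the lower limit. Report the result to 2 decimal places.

106.83

σ = 256^(1/2) = 16.0000
r_full = 2·0.873 / (1 + 0.873) ≈ 0.9322
SEM = 16.0000×√(1 − 0.9322) ≈ 4.1663
Half-width = 1.96×4.1663 ≈ 8.1660
Lower limit = 115 − 8.1660 ≈ 106.8340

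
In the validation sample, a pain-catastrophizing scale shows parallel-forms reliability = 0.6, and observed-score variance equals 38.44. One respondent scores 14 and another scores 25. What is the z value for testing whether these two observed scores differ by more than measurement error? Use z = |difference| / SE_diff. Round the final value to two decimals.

1.98

σ = 38.44^(1/2) = 6.200
SEM = 6.200 * √(1 − 0.600) = 6.200 * √0.400 ≃ 6.200 * 0.632 ≃ 3.921
SE_diff = √2 * SEM ≃ 5.545
z = |14 − 25| / 5.545 = 11 / 5.545 ≃ 1.984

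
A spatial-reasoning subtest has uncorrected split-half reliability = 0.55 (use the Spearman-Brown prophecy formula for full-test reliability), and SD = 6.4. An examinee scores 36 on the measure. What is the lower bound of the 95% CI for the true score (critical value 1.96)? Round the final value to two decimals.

Full-length reliability (Spearman-Brown) = 2(0.55)/(1+0.55) ≃ 0.70968
SEM = 6.40000 × √(1 − 0.70968) = 6.40000 × √0.29032 ≃ 6.40000 × 0.53882 ≃ 3.44842
Margin = 1.96 × 3.44842 ≃ 6.75891
Lower limit = 36 − 6.75891 ≃ 29.24109

29.24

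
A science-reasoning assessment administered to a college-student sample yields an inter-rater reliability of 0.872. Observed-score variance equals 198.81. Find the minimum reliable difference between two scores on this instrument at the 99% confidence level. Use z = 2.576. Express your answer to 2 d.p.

σ = 198.81^(1/2) = 14.100
SEM = 14.100·√(1 − 0.872) ≃ 5.045
SE_diff = SEM · √2 ≃ 5.045 · 1.414 ≃ 7.134
Smallest detectable difference = 2.576·7.134 ≃ 18.377

18.38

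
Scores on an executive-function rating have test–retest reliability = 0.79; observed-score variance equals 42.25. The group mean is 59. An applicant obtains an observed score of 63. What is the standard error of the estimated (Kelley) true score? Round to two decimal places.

SD = √42.25 = 6.5000
SE_est = SD * √(r(1 − r)) = 6.5000 * √0.1659 ≃ 6.5000 * 0.4073 ≃ 2.6475

2.65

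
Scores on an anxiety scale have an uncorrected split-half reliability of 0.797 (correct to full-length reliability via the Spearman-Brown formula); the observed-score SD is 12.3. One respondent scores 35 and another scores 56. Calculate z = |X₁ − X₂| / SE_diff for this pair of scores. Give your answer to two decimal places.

3.59

Spearman-Brown: r = 2(0.797) / (1 + 0.797) = 1.59400 / 1.79700 ≈ 0.88703
The standard error of measurement is 12.30000·√(1 − 0.88703) ≈ 12.30000·0.33610 ≈ 4.13408.
SE_diff = SEM · √2 ≈ 4.13408 · 1.41421 ≈ 5.84647
z = 21 / 5.84647 ≈ 3.59191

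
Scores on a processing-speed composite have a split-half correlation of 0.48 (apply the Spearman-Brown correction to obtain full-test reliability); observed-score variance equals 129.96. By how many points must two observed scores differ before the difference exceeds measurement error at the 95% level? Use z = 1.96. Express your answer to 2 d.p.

18.73

SD = √129.96 = 11.4000
Full-length reliability (Spearman-Brown) = 2(0.48)/(1+0.48) ≃ 0.6486
The standard error of measurement is 11.4000·√(1 − 0.6486) ≃ 11.4000·0.5927 ≃ 6.7573.
SE_diff = √2 · SEM ≃ 9.5563
Minimum reliable difference = 1.96 · SE_diff ≃ 1.96 · 9.5563 ≃ 18.7304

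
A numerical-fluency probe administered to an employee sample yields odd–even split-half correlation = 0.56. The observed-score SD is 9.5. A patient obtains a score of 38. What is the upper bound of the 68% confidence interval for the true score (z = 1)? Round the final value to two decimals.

43.05

Spearman-Brown: r = 2(0.56) / (1 + 0.56) = 1.1200 / 1.5600 ≈ 0.7179
SEM = 9.5000 * √(1 − 0.7179) = 9.5000 * √0.2821 ≈ 9.5000 * 0.5311 ≈ 5.0453
Margin = 1 * 5.0453 ≈ 5.0453
Upper limit = 38 + 5.0453 ≈ 43.0453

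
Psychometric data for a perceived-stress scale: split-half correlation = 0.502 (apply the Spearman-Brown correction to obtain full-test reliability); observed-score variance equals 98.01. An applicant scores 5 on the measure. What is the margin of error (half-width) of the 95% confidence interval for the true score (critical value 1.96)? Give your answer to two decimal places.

SD = √98.01 ≃ 9.9000
Spearman-Brown: r = 2(0.502) / (1 + 0.502) = 1.0040 / 1.5020 ≃ 0.6684
The standard error of measurement is 9.9000×√(1 − 0.6684) ≃ 9.9000×0.5758 ≃ 5.7005.
Margin = 1.96 × 5.7005 ≃ 11.1730

11.17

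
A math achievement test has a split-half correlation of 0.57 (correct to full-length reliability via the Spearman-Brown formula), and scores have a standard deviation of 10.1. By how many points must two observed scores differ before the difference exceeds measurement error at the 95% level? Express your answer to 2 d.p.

14.65

r_full = 2·0.57 / (1 + 0.57) ≈ 0.726
SEM = 10.100*√(1 − 0.726) ≈ 5.286
SE_diff = SEM * √2 ≈ 5.286 * 1.414 ≈ 7.475
Smallest detectable difference = 1.96*7.475 ≈ 14.651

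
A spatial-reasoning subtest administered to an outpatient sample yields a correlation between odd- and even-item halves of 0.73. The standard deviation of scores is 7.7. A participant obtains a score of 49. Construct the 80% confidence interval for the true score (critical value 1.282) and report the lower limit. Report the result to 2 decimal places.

45.10

Full-length reliability (Spearman-Brown) = 2(0.73)/(1+0.73) ≈ 0.8439
SEM = 7.7000 * √(1 − 0.8439) = 7.7000 * √0.1561 ≈ 7.7000 * 0.3951 ≈ 3.0419
Half-width = 1.282*3.0419 ≈ 3.8998
Lower limit = 49 − 3.8998 ≈ 45.1002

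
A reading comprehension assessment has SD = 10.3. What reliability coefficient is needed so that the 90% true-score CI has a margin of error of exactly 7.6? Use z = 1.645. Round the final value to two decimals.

Required SEM = 7.6 / 1.645 ≈ 4.620
Required reliability = 1 − (SEM/SD)² = 1 − 0.201 ≈ 0.799

0.80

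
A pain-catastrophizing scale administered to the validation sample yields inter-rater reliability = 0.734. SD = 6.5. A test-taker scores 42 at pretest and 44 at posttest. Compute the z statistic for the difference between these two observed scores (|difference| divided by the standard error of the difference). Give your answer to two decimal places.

0.42

SEM = 6.500 × √(1 − 0.734) = 6.500 × √0.266 ≈ 6.500 × 0.516 ≈ 3.352
Standard error of the difference = 3.352·√2 ≈ 4.741
z = |42 − 44| / 4.741 = 2 / 4.741 ≈ 0.422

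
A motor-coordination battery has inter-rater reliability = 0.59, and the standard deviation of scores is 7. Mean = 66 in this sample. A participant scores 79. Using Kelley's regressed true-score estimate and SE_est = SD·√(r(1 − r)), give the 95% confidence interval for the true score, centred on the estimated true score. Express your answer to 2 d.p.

[66.92, 80.42]

T̂ = r·X + (1 − r)·M = 0.5900*79 + 0.4100*66 = 46.6100 + 27.0600 ≈ 73.6700
SE_est = SD * √(r(1 − r)) = 7.0000 * √0.2419 ≈ 7.0000 * 0.4918 ≈ 3.4428
CI = 73.6700 ± 1.96 * 3.4428 → [66.9220, 80.4180]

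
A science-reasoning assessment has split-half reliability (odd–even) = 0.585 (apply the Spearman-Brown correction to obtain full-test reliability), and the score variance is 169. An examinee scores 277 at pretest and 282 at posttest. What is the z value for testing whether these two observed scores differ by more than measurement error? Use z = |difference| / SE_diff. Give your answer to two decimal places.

0.53

SD = √169 ≈ 13.0000
r_full = 2·0.585 / (1 + 0.585) ≈ 0.7382
SEM = 13.0000 * √(1 − 0.7382) = 13.0000 * √0.2618 ≈ 13.0000 * 0.5117 ≈ 6.6520
SE_diff = √2 * SEM ≈ 9.4074
z = |277 − 282| / 9.4074 = 5 / 9.4074 ≈ 0.5315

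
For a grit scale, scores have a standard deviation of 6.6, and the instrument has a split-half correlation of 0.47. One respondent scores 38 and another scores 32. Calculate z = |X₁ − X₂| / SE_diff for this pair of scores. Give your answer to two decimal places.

1.07

r_full = 2·0.47 / (1 + 0.47) ≃ 0.639
The standard error of measurement is 6.600*√(1 − 0.639) ≃ 6.600*0.600 ≃ 3.963.
SE_diff = √2 * SEM ≃ 5.605
z = 6 / 5.605 ≃ 1.071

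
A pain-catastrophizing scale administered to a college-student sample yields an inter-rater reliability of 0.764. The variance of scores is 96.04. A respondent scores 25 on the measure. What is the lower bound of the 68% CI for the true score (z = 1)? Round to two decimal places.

20.24

σ = 96.04^(1/2) = 9.8000
SEM = 9.8000 * √(1 − 0.7640) = 9.8000 * √0.2360 ≈ 9.8000 * 0.4858 ≈ 4.7608
Half-width = 1*4.7608 ≈ 4.7608
Lower limit = 25 − 4.7608 ≈ 20.2392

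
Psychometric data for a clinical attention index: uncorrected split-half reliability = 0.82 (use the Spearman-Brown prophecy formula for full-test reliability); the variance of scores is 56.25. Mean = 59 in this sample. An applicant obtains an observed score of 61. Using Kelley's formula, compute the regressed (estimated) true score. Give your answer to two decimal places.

60.80

Full-length reliability (Spearman-Brown) = 2(0.82)/(1+0.82) ≈ 0.90110
Estimated true score = 0.90110·61 + (1 − 0.90110)·59 ≈ 60.80220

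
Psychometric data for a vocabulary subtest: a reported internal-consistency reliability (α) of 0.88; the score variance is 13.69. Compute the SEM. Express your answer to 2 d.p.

SD = √13.69 = 3.7000
SEM = 3.7000 * √(1 − 0.8800) = 3.7000 * √0.1200 ≈ 3.7000 * 0.3464 ≈ 1.2817

1.28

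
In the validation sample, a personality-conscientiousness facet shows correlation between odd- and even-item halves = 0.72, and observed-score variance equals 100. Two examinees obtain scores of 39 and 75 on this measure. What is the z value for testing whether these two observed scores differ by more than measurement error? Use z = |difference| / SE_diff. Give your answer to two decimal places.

SD = √100 = 10.000
Spearman-Brown: r = 2(0.72) / (1 + 0.72) = 1.440 / 1.720 ≈ 0.837
SEM = 10.000 · √(1 − 0.837) = 10.000 · √0.163 ≈ 10.000 · 0.403 ≈ 4.035
Standard error of the difference = 4.035·√2 ≈ 5.706
z = 36 / 5.706 ≈ 6.309

6.31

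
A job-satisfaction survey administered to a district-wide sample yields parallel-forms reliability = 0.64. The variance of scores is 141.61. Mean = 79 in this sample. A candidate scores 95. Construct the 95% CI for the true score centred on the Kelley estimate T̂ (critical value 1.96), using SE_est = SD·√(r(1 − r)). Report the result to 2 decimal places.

SD = √141.61 ≈ 11.90000
T̂ = 0.64000(95) + 0.36000(79) ≈ 89.24000
SE_est = 11.90000·√[r(1 − r)] ≈ 5.71200
95% CI: 89.24000 ± 11.19552 ≈ (78.04448, 100.43552)

[78.04, 100.44]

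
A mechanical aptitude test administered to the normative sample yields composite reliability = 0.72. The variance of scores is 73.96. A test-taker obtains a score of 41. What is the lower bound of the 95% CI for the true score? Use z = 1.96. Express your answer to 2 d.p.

SD = √73.96 ≈ 8.60000
The standard error of measurement is 8.60000×√(1 − 0.72000) ≈ 8.60000×0.52915 ≈ 4.55069.
1.96 × SEM ≈ 8.91936
Lower bound: 41 − 8.91936 = 32.08064

32.08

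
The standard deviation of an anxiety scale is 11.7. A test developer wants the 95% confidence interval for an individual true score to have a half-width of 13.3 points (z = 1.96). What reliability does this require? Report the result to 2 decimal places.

Required SEM = 13.3 / 1.96 ≃ 6.786
Required reliability = 1 − (SEM/SD)² = 1 − 0.336 ≃ 0.664

0.66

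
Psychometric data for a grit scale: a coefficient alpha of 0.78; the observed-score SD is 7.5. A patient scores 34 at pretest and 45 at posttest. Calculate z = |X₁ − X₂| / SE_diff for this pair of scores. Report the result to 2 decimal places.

2.21

The standard error of measurement is 7.5000·√(1 − 0.7800) ≃ 7.5000·0.4690 ≃ 3.5178.
Standard error of the difference = 3.5178·√2 ≃ 4.9749
z = 11 / 4.9749 ≃ 2.2111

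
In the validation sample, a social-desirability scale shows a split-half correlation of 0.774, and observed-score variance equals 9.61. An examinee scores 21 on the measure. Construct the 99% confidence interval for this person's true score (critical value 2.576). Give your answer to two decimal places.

σ = 9.61^(1/2) = 3.1000
r_full = 2·0.774 / (1 + 0.774) ≈ 0.8726
SEM = 3.1000·√(1 − 0.8726) ≈ 1.1065
Half-width = 2.576·1.1065 ≈ 2.8503
Interval: (18.1497, 23.8503)

[18.15, 23.85]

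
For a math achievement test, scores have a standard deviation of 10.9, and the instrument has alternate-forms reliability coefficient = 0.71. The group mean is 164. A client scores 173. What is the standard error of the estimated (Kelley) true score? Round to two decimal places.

4.95

SE_est = SD × √(r(1 − r)) = 10.9000 × √0.2059 ≈ 10.9000 × 0.4538 ≈ 4.9460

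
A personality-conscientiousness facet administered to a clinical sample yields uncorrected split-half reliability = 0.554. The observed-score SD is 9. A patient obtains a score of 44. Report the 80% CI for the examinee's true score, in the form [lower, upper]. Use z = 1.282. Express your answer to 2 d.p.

[37.82, 50.18]

Spearman-Brown: r = 2(0.554) / (1 + 0.554) = 1.108 / 1.554 ≈ 0.713
SEM = 9.000×√(1 − 0.713) ≈ 4.822
1.282 × SEM ≈ 6.181
Interval: (37.819, 50.181)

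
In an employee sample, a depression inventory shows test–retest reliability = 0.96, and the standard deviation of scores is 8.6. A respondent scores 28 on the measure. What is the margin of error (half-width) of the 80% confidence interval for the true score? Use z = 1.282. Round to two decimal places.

2.21

SEM = 8.60000 · √(1 − 0.96000) = 8.60000 · √0.04000 ≈ 8.60000 · 0.20000 ≈ 1.72000
Margin = 1.282 · 1.72000 ≈ 2.20504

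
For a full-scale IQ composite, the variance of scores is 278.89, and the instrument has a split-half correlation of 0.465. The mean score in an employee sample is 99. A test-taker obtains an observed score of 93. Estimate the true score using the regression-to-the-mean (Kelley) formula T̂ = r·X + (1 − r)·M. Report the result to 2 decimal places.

r_full = 2·0.465 / (1 + 0.465) ≈ 0.6348
T̂ = r·X + (1 − r)·M = 0.6348×93 + 0.3652×99 ≈ 59.0375 + 36.1536 ≈ 95.1911

95.19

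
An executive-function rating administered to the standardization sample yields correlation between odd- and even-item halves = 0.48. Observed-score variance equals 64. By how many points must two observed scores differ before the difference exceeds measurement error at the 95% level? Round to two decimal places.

13.14

σ = 64^(1/2) = 8.00000
Full-length reliability (Spearman-Brown) = 2(0.48)/(1+0.48) ≈ 0.64865
The standard error of measurement is 8.00000·√(1 − 0.64865) ≈ 8.00000·0.59275 ≈ 4.74199.
SE_diff = √2 · SEM ≈ 6.70619
Minimum reliable difference = 1.96 · SE_diff ≈ 1.96 · 6.70619 ≈ 13.14413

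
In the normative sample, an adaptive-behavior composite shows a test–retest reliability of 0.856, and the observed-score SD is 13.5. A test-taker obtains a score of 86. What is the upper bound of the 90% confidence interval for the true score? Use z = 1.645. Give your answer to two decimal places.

SEM = 13.5000 · √(1 − 0.8560) = 13.5000 · √0.1440 ≈ 13.5000 · 0.3795 ≈ 5.1229
Margin = 1.645 · 5.1229 ≈ 8.4272
Upper limit = 86 + 8.4272 ≈ 94.4272

94.43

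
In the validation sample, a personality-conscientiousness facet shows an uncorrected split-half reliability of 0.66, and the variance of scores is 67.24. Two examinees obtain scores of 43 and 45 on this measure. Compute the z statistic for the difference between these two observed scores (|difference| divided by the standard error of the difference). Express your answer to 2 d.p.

σ = 67.24^(1/2) = 8.20000
r_full = 2·0.66 / (1 + 0.66) ≈ 0.79518
The standard error of measurement is 8.20000*√(1 − 0.79518) ≈ 8.20000*0.45257 ≈ 3.71107.
SE_diff = √2 * SEM ≈ 5.24825
z = 2 / 5.24825 ≈ 0.38108

0.38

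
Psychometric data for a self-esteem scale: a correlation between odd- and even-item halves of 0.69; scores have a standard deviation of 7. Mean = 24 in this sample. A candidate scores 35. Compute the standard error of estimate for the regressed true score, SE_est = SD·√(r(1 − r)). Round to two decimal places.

Full-length reliability (Spearman-Brown) = 2(0.69)/(1+0.69) ≃ 0.817
SE_est = 7.000×√(0.817×0.183) ≃ 2.709

2.71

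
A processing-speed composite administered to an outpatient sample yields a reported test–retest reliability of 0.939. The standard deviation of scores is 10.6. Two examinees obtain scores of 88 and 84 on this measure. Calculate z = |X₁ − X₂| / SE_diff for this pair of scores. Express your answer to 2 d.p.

SEM = 10.600×√(1 − 0.939) ≈ 2.618
Standard error of the difference = 2.618·√2 ≈ 3.702
z = 4 / 3.702 ≈ 1.080

1.08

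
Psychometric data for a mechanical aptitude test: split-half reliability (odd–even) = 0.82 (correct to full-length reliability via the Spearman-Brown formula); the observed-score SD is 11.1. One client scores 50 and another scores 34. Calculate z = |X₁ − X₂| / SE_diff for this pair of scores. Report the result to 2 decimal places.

3.24

Spearman-Brown: r = 2(0.82) / (1 + 0.82) = 1.640 / 1.820 ≈ 0.901
The standard error of measurement is 11.100*√(1 − 0.901) ≈ 11.100*0.314 ≈ 3.491.
SE_diff = √2 * SEM ≈ 4.937
z = |50 − 34| / 4.937 = 16 / 4.937 ≈ 3.241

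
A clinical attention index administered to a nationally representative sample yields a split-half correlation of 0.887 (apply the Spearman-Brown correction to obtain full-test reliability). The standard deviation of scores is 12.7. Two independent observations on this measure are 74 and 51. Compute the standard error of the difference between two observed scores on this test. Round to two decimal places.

Spearman-Brown: r = 2(0.887) / (1 + 0.887) = 1.7740 / 1.8870 ≈ 0.9401
SEM = 12.7000 × √(1 − 0.9401) = 12.7000 × √0.0599 ≈ 12.7000 × 0.2447 ≈ 3.1078
SE_diff = √2 × SEM ≈ 4.3951

4.40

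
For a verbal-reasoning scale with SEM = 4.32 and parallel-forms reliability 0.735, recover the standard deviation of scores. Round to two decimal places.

σ = SEM·(1 − r)^(−1/2) ≈ 4.32*1.9426 ≈ 8.3919

8.39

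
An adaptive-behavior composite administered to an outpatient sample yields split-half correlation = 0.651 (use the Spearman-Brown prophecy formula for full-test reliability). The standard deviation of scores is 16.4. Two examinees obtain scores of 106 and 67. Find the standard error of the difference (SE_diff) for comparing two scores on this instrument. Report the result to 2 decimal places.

10.66

Spearman-Brown: r = 2(0.651) / (1 + 0.651) = 1.302 / 1.651 ≈ 0.789
SEM = 16.400×√(1 − 0.789) ≈ 7.540
SE_diff = SEM × √2 ≈ 7.540 × 1.414 ≈ 10.663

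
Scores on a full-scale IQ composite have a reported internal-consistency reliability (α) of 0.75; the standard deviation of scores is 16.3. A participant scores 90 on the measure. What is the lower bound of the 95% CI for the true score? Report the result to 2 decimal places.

74.03

SEM = 16.300*√(1 − 0.750) ≈ 8.150
1.96 * SEM ≈ 15.974
Lower limit = 90 − 15.974 ≈ 74.026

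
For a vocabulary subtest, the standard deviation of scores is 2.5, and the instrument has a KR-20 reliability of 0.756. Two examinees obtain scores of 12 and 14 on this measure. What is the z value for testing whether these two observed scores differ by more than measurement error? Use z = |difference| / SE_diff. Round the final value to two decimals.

1.15

SEM = 2.5000 × √(1 − 0.7560) = 2.5000 × √0.2440 ≈ 2.5000 × 0.4940 ≈ 1.2349
SE_diff = √2 × SEM ≈ 1.7464
z = |12 − 14| / 1.7464 = 2 / 1.7464 ≈ 1.1452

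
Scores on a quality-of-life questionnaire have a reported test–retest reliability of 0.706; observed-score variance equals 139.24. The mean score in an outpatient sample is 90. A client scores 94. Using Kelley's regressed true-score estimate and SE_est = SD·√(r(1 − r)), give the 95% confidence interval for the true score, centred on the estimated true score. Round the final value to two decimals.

[82.29, 103.36]

SD = √139.24 ≈ 11.8000
T̂ = 0.7060(94) + 0.2940(90) ≈ 92.8240
SE_est = 11.8000·√(0.7060·0.2940) ≈ 5.3760
95% CI: 92.8240 ± 10.5369 ≈ (82.2871, 103.3609)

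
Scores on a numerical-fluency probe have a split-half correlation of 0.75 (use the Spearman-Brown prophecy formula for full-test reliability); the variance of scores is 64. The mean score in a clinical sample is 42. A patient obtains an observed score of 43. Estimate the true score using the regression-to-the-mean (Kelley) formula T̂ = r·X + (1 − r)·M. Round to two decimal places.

Full-length reliability (Spearman-Brown) = 2(0.75)/(1+0.75) ≈ 0.857
T̂ = r·X + (1 − r)·M = 0.857*43 + 0.143*42 ≈ 36.857 + 6.000 ≈ 42.857

42.86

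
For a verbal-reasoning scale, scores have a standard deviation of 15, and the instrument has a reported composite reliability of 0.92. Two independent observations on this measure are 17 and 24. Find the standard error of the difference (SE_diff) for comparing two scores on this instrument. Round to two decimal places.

6.00

SEM = 15.00000 * √(1 − 0.92000) = 15.00000 * √0.08000 ≈ 15.00000 * 0.28284 ≈ 4.24264
Standard error of the difference = 4.24264·√2 ≈ 6.00000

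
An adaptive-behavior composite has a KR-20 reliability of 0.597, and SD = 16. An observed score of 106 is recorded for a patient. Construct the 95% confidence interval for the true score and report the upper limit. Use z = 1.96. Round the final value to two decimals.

125.91

SEM = 16.000 · √(1 − 0.597) = 16.000 · √0.403 ≃ 16.000 · 0.635 ≃ 10.157
Margin = 1.96 · 10.157 ≃ 19.908
Upper bound: 106 + 19.908 = 125.908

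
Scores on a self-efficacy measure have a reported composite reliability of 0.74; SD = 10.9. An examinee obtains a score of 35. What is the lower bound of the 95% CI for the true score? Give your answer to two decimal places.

SEM = 10.9000*√(1 − 0.7400) ≃ 5.5579
Margin = 1.96 * 5.5579 ≃ 10.8935
Lower bound: 35 − 10.8935 = 24.1065

24.11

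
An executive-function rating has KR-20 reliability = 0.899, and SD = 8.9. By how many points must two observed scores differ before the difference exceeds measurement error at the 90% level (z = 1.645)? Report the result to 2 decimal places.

6.58

SEM = 8.900*√(1 − 0.899) ≈ 2.828
SE_diff = √2 * SEM ≈ 4.000
Smallest detectable difference = 1.645*4.000 ≈ 6.580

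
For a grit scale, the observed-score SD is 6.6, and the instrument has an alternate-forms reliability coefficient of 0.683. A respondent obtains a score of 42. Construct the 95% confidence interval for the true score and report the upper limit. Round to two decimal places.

The standard error of measurement is 6.60000·√(1 − 0.68300) ≈ 6.60000·0.56303 ≈ 3.71598.
Margin = 1.96 · 3.71598 ≈ 7.28332
Upper bound: 42 + 7.28332 = 49.28332

49.28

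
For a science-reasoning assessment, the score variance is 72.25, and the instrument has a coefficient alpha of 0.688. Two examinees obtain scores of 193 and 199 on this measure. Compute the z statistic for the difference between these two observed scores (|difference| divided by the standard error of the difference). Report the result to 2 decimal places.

0.89

SD = √72.25 = 8.50000
SEM = 8.50000 * √(1 − 0.68800) = 8.50000 * √0.31200 ≈ 8.50000 * 0.55857 ≈ 4.74784
SE_diff = √2 * SEM ≈ 6.71446
z = |193 − 199| / 6.71446 = 6 / 6.71446 ≈ 0.89359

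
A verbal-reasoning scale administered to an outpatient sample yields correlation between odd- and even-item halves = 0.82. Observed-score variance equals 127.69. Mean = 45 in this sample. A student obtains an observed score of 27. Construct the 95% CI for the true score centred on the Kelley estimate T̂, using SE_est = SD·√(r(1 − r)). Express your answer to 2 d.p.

[22.17, 35.39]

σ = 127.69^(1/2) = 11.30000
r_full = 2·0.82 / (1 + 0.82) ≈ 0.90110
T̂ = r·X + (1 − r)·M = 0.90110·27 + 0.09890·45 ≈ 24.32967 + 4.45055 ≈ 28.78022
SE_est = 11.30000·√(0.90110·0.09890) ≈ 3.37338
95% CI: 28.78022 ± 6.61182 ≈ (22.16840, 35.39204)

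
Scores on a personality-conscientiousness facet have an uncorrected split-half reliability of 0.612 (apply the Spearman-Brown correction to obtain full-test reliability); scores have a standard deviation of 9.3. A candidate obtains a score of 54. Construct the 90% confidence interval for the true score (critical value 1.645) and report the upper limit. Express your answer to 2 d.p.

61.51

r_full = 2·0.612 / (1 + 0.612) ≃ 0.7593
The standard error of measurement is 9.3000×√(1 − 0.7593) ≃ 9.3000×0.4906 ≃ 4.5626.
Half-width = 1.645×4.5626 ≃ 7.5055
Upper bound: 54 + 7.5055 = 61.5055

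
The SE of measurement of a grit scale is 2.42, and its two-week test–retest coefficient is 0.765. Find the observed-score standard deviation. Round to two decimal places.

SD = SEM / √(1 − r) = 2.42 / √0.235 ≈ 2.42 / 0.485 ≈ 4.992

4.99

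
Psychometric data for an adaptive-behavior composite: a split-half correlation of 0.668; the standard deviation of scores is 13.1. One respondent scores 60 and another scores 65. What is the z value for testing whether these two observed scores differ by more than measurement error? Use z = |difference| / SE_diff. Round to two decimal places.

0.60

Full-length reliability (Spearman-Brown) = 2(0.668)/(1+0.668) ≈ 0.8010
SEM = 13.1000 · √(1 − 0.8010) = 13.1000 · √0.1990 ≈ 13.1000 · 0.4461 ≈ 5.8444
Standard error of the difference = 5.8444·√2 ≈ 8.2653
z = 5 / 8.2653 ≈ 0.6049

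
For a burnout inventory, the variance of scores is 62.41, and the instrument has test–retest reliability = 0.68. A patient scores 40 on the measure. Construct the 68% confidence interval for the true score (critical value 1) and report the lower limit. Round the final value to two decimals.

SD = √62.41 ≈ 7.90000
SEM = 7.90000 · √(1 − 0.68000) = 7.90000 · √0.32000 ≈ 7.90000 · 0.56569 ≈ 4.46891
Half-width = 1·4.46891 ≈ 4.46891
Lower bound: 40 − 4.46891 = 35.53109

35.53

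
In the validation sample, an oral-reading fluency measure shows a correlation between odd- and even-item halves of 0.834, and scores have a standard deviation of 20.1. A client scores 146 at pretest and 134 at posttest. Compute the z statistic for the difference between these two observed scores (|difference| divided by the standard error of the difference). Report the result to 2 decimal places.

Spearman-Brown: r = 2(0.834) / (1 + 0.834) = 1.6680 / 1.8340 ≈ 0.9095
SEM = 20.1000·√(1 − 0.9095) ≈ 6.0471
SE_diff = √2 · SEM ≈ 8.5520
z = 12 / 8.5520 ≈ 1.4032

1.40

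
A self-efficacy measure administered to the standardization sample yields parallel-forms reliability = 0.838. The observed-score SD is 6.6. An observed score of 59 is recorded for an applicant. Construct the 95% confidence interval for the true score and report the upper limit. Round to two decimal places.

SEM = 6.6000·√(1 − 0.8380) ≈ 2.6564
Margin = 1.96 · 2.6564 ≈ 5.2066
Upper bound: 59 + 5.2066 = 64.2066

64.21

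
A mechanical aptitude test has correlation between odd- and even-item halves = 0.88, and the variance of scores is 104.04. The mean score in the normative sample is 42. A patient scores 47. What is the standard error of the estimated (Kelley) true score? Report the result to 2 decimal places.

σ = 104.04^(1/2) = 10.200
Full-length reliability (Spearman-Brown) = 2(0.88)/(1+0.88) ≈ 0.936
SE_est = 10.200·√(0.936·0.064) ≈ 2.493

2.49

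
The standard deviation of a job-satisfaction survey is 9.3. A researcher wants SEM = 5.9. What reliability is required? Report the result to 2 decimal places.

0.60

Required reliability = 1 − (SEM/SD)² = 1 − 0.4025 ≈ 0.5975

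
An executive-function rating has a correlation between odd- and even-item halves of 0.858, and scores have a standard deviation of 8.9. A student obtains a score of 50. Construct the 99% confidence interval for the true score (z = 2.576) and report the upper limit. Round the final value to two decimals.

56.34

Full-length reliability (Spearman-Brown) = 2(0.858)/(1+0.858) ≈ 0.92357
SEM = 8.90000 × √(1 − 0.92357) = 8.90000 × √0.07643 ≈ 8.90000 × 0.27645 ≈ 2.46043
2.576 × SEM ≈ 6.33807
Upper bound: 50 + 6.33807 = 56.33807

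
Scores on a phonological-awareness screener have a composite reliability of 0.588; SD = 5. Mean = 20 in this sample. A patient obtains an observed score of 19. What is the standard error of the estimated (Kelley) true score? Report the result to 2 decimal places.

SE_est = 5.000·√(0.588·0.412) ≈ 2.461

2.46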